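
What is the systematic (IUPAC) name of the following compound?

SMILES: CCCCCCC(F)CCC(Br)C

2-bromo-5-fluoroundecane

The parent chain contains 11 carbons (undecane).
The numbering direction is chosen so that the substituent locant set {2,5} is lower than {7,10} at the first point of difference.
With this numbering: a bromo group at C-2; a fluoro group at C-5.
The substituents are ordered alphabetically, ignoring any di-/tri- multipliers.
The name is 2-bromo-5-fluoroundecane.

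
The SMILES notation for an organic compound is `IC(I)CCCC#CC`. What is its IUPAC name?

7,7-diiodohept-2-yne

The longest chain bearing the multiple bond is 7 carbons long (heptane).
The chain contains a C≡C triple bond, so the unsaturation ending is -yne.
Choose the numbering such that numbering from this end puts the triple bond at C-2 rather than C-5.
That gives the triple bond between C-2 and C-3; two iodo groups at C-7.
Assembling the pieces gives 7,7-diiodohept-2-yne.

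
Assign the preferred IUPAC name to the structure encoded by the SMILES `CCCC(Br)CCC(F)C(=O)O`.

The longest chain bearing the –COOH group is 8 carbons long (octane).
A carboxylic acid (terminal –COOH) is the principal characteristic group, giving the suffix -oic acid.
Number the chain so that the carboxylic acid carbon is C-1 by definition.
With this numbering: a bromo group at C-5; a fluoro group at C-2.
The substituents are ordered alphabetically, ignoring any di-/tri- multipliers.
The name is 5-bromo-2-fluorooctanoic acid.

5-bromo-2-fluorooctanoic acid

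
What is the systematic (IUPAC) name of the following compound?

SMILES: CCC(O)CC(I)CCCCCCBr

11-bromo-5-iodoundecan-3-ol

The longest chain bearing the –OH group is 11 carbons long (undecane).
An alcohol (–OH) is the principal characteristic group, giving the suffix -ol.
The numbering direction is chosen so that numbering from this end puts the hydroxyl group at C-3 rather than C-9.
That gives the hydroxyl at C-3; a bromo group at C-11; an iodo group at C-5.
Substituent prefixes are cited in alphabetical order (multiplying prefixes like di-/tri- are ignored for ordering).
Putting it together: 11-bromo-5-iodoundecan-3-ol.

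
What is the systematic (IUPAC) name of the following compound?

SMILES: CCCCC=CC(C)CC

3-methylnon-4-ene

Counting along the main chain through the multiple bond gives 9 carbons: the parent is nonane.
There is one C=C double bond, indicated by the ending -ene.
Number the chain so that numbering from this end puts the double bond at C-4 rather than C-5.
That gives the double bond between C-4 and C-5; a methyl group at C-3.
Assembling the pieces gives 3-methylnon-4-ene.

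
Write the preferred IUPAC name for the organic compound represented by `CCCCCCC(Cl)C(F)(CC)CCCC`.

6-chloro-5-ethyl-5-fluorododecane

The longest continuous carbon chain has 12 atoms, so the parent hydride is dodecane.
The numbering direction is chosen so that the substituent locant set {5,5,6} is lower than {7,8,8} at the first point of difference.
That gives a chloro group at C-6; an ethyl group at C-5; a fluoro group at C-5.
Prefixes are listed alphabetically: chloro, ethyl, fluoro.
Assembling the pieces gives 6-chloro-5-ethyl-5-fluorododecane.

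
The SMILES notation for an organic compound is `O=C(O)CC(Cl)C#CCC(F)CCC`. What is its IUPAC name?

The longest carbon chain that includes the –COOH group and the multiple bond has 10 carbons, so the parent hydride is decane.
The highest-priority functional group is a carboxylic acid (terminal –COOH), so the name ends in -oic acid.
A C≡C triple bond in the chain gives the infix -yne-.
Choose the numbering such that the carboxylic acid carbon is C-1 by definition.
That gives the triple bond between C-4 and C-5; a chloro group at C-3; a fluoro group at C-7.
Substituent prefixes are cited in alphabetical order (multiplying prefixes like di-/tri- are ignored for ordering).
Assembling the pieces gives 3-chloro-7-fluorodec-4-ynoic acid.

3-chloro-7-fluorodec-4-ynoic acid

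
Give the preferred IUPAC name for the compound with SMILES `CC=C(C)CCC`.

The longest chain bearing the multiple bond is 6 carbons long (hexane).
The chain contains a C=C double bond, so the unsaturation ending is -ene.
Choose the numbering such that numbering from this end puts the double bond at C-2 rather than C-4.
This places the double bond between C-2 and C-3; a methyl group at C-3.
Putting it together: 3-methylhex-2-ene.

3-methylhex-2-ene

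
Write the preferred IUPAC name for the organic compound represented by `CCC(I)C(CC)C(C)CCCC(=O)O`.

Counting along the main chain through the –COOH group gives 9 carbons: the parent is nonane.
The principal characteristic group is a carboxylic acid (terminal –COOH), named with the suffix -oic acid.
Number the chain so that the carboxylic acid carbon is C-1 by definition.
This places an ethyl group at C-6; an iodo group at C-7; a methyl group at C-5.
Substituent prefixes are cited in alphabetical order (multiplying prefixes like di-/tri- are ignored for ordering).
Putting it together: 6-ethyl-7-iodo-5-methylnonanoic acid.

6-ethyl-7-iodo-5-methylnonanoic acid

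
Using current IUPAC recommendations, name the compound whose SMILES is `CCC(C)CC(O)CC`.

Counting along the main chain through the –OH group gives 7 carbons: the parent is heptane.
The principal characteristic group is an alcohol (–OH), named with the suffix -ol.
The numbering direction is chosen so that numbering from this end puts the hydroxyl group at C-3 rather than C-5.
With this numbering: the hydroxyl at C-3; a methyl group at C-5.
Assembling the pieces gives 5-methylheptan-3-ol.

5-methylheptan-3-ol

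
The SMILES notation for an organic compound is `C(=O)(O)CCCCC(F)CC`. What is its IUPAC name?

The longest carbon chain that includes the –COOH group has 8 carbons, so the parent hydride is octane.
The highest-priority functional group is a carboxylic acid (terminal –COOH), so the name ends in -oic acid.
Choose the numbering such that the carboxylic acid carbon is C-1 by definition.
That gives a fluoro group at C-6.
Putting it together: 6-fluorooctanoic acid.

6-fluorooctanoic acid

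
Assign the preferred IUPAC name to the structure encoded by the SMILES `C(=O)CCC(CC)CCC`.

Counting along the main chain through the –CHO group gives 7 carbons: the parent is heptane.
The principal characteristic group is an aldehyde (terminal –CHO), named with the suffix -al.
Choose the numbering such that the aldehyde carbon is C-1 by definition.
With this numbering: an ethyl group at C-4.
Assembling the pieces gives 4-ethylheptanal.

4-ethylheptanal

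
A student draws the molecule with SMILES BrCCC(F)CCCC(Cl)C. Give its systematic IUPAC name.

The parent chain contains 8 carbons (octane).
Number the chain so that the substituent locant set {1,3,7} is lower than {2,6,8} at the first point of difference.
That gives a bromo group at C-1; a chloro group at C-7; a fluoro group at C-3.
Prefixes are listed alphabetically: bromo, chloro, fluoro.
Assembling the pieces gives 1-bromo-7-chloro-3-fluorooctane.

1-bromo-7-chloro-3-fluorooctane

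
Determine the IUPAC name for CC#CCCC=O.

hex-4-ynal

Counting along the main chain through the –CHO group and the multiple bond gives 6 carbons: the parent is hexane.
The principal characteristic group is an aldehyde (terminal –CHO), named with the suffix -al.
A C≡C triple bond in the chain gives the infix -yne-.
The numbering direction is chosen so that the aldehyde carbon is C-1 by definition.
That gives the triple bond between C-4 and C-5.
Assembling the pieces gives hex-4-ynal.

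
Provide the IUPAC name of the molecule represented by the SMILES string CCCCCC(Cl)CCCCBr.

1-bromo-5-chlorodecane

The parent chain contains 10 carbons (decane).
Choose the numbering such that the substituent locant set {1,5} is lower than {6,10} at the first point of difference.
With this numbering: a bromo group at C-1; a chloro group at C-5.
Substituent prefixes are cited in alphabetical order (multiplying prefixes like di-/tri- are ignored for ordering).
Assembling the pieces gives 1-bromo-5-chlorodecane.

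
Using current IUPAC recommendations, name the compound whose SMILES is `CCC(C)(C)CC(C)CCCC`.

The parent chain contains 9 carbons (nonane).
Choose the numbering such that the substituent locant set {3,3,5} is lower than {5,7,7} at the first point of difference.
This places methyl groups at C-3 (×2) and C-5.
Assembling the pieces gives 3,3,5-trimethylnonane.

3,3,5-trimethylnonane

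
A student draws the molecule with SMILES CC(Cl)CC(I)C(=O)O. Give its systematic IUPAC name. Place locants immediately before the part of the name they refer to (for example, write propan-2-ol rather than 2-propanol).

Counting along the main chain through the –COOH group gives 5 carbons: the parent is pentane.
The principal characteristic group is a carboxylic acid (terminal –COOH), named with the suffix -oic acid.
The numbering direction is chosen so that the carboxylic acid carbon is C-1 by definition.
This places a chloro group at C-4; an iodo group at C-2.
The substituents are ordered alphabetically, ignoring any di-/tri- multipliers.
The name is 4-chloro-2-iodopentanoic acid.

4-chloro-2-iodopentanoic acid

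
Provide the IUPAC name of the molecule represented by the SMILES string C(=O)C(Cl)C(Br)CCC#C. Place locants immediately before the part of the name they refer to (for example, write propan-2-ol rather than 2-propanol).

The longest chain bearing the –CHO group and the multiple bond is 7 carbons long (heptane).
The highest-priority functional group is an aldehyde (terminal –CHO), so the name ends in -al.
A C≡C triple bond in the chain gives the infix -yne-.
The numbering direction is chosen so that the aldehyde carbon is C-1 by definition.
With this numbering: the triple bond between C-6 and C-7; a bromo group at C-3; a chloro group at C-2.
Prefixes are listed alphabetically: bromo, chloro.
Putting it together: 3-bromo-2-chlorohept-6-ynal.

3-bromo-2-chlorohept-6-ynal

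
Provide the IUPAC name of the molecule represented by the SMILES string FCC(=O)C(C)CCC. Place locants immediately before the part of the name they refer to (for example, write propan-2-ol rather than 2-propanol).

1-fluoro-3-methylhexan-2-one

The longest carbon chain that includes the carbonyl has 6 carbons, so the parent hydride is hexane.
The principal characteristic group is a ketone (C=O on an internal carbon), named with the suffix -one.
Number the chain so that numbering from this end puts the carbonyl group at C-2 rather than C-5.
This places the carbonyl at C-2; a fluoro group at C-1; a methyl group at C-3.
The substituents are ordered alphabetically, ignoring any di-/tri- multipliers.
The name is 1-fluoro-3-methylhexan-2-one.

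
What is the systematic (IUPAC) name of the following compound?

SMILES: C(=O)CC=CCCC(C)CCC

7-methyldec-3-enal

The longest chain bearing the –CHO group and the multiple bond is 10 carbons long (decane).
The highest-priority functional group is an aldehyde (terminal –CHO), so the name ends in -al.
There is one C=C double bond, indicated by the ending -ene.
Number the chain so that the aldehyde carbon is C-1 by definition.
That gives the double bond between C-3 and C-4; a methyl group at C-7.
Putting it together: 7-methyldec-3-enal.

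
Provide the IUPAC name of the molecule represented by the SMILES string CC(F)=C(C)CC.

The longest carbon chain that includes the multiple bond has 5 carbons, so the parent hydride is pentane.
There is one C=C double bond, indicated by the ending -ene.
The numbering direction is chosen so that numbering from this end puts the double bond at C-2 rather than C-3.
This places the double bond between C-2 and C-3; a fluoro group at C-2; a methyl group at C-3.
Prefixes are listed alphabetically: fluoro, methyl.
The name is 2-fluoro-3-methylpent-2-ene.

2-fluoro-3-methylpent-2-ene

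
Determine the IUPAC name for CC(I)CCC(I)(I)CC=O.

3,3,6-triiodoheptanal

The longest carbon chain that includes the –CHO group has 7 carbons, so the parent hydride is heptane.
The principal characteristic group is an aldehyde (terminal –CHO), named with the suffix -al.
The numbering direction is chosen so that the aldehyde carbon is C-1 by definition.
That gives iodo groups at C-3 (×2) and C-6.
The name is 3,3,6-triiodoheptanal.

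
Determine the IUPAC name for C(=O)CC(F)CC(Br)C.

The longest carbon chain that includes the –CHO group has 6 carbons, so the parent hydride is hexane.
The highest-priority functional group is an aldehyde (terminal –CHO), so the name ends in -al.
The numbering direction is chosen so that the aldehyde carbon is C-1 by definition.
This places a bromo group at C-5; a fluoro group at C-3.
The substituents are ordered alphabetically, ignoring any di-/tri- multipliers.
Putting it together: 5-bromo-3-fluorohexanal.

5-bromo-3-fluorohexanal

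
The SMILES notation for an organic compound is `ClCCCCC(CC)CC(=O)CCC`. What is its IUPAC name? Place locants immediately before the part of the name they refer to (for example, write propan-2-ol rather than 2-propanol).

10-chloro-6-ethyldecan-4-one

Counting along the main chain through the carbonyl gives 10 carbons: the parent is decane.
The principal characteristic group is a ketone (C=O on an internal carbon), named with the suffix -one.
Number the chain so that numbering from this end puts the carbonyl group at C-4 rather than C-7.
That gives the carbonyl at C-4; a chloro group at C-10; an ethyl group at C-6.
The substituents are ordered alphabetically, ignoring any di-/tri- multipliers.
Putting it together: 10-chloro-6-ethyldecan-4-one.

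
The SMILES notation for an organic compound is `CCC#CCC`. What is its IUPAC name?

Counting along the main chain through the multiple bond gives 6 carbons: the parent is hexane.
The chain contains a C≡C triple bond, so the unsaturation ending is -yne.
The molecule is symmetric, so either numbering direction gives the same locants.
That gives the triple bond between C-3 and C-4.
The name is hex-3-yne.

hex-3-yne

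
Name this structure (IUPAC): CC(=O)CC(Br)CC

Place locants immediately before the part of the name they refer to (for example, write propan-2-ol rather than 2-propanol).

4-bromohexan-2-one

Counting along the main chain through the carbonyl gives 6 carbons: the parent is hexane.
The highest-priority functional group is a ketone (C=O on an internal carbon), so the name ends in -one.
The numbering direction is chosen so that numbering from this end puts the carbonyl group at C-2 rather than C-5.
This places the carbonyl at C-2; a bromo group at C-4.
Assembling the pieces gives 4-bromohexan-2-one.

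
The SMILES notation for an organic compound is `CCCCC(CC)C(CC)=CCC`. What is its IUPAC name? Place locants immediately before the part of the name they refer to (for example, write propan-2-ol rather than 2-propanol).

Counting along the main chain through the multiple bond gives 9 carbons: the parent is nonane.
There is one C=C double bond, indicated by the ending -ene.
The numbering direction is chosen so that numbering from this end puts the double bond at C-3 rather than C-6.
This places the double bond between C-3 and C-4; ethyl groups at C-4 and C-5.
Putting it together: 4,5-diethylnon-3-ene.

4,5-diethylnon-3-ene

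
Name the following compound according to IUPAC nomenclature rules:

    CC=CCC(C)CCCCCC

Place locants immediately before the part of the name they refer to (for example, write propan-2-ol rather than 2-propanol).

5-methylundec-2-ene

Counting along the main chain through the multiple bond gives 11 carbons: the parent is undecane.
A C=C double bond in the chain gives the infix -ene-.
Number the chain so that numbering from this end puts the double bond at C-2 rather than C-9.
This places the double bond between C-2 and C-3; a methyl group at C-5.
The name is 5-methylundec-2-ene.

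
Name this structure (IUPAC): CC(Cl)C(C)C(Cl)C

The longest continuous carbon chain has 5 atoms, so the parent hydride is pentane.
Numbering from either end gives identical locants here.
This places chloro groups at C-2 and C-4; a methyl group at C-3.
The substituents are ordered alphabetically, ignoring any di-/tri- multipliers.
Assembling the pieces gives 2,4-dichloro-3-methylpentane.

2,4-dichloro-3-methylpentane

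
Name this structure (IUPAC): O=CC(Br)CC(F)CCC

2-bromo-4-fluoroheptanal

The longest chain bearing the –CHO group is 7 carbons long (heptane).
An aldehyde (terminal –CHO) is the principal characteristic group, giving the suffix -al.
Choose the numbering such that the aldehyde carbon is C-1 by definition.
This places a bromo group at C-2; a fluoro group at C-4.
The substituents are ordered alphabetically, ignoring any di-/tri- multipliers.
The name is 2-bromo-4-fluoroheptanal.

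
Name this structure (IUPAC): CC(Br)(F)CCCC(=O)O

5-bromo-5-fluorohexanoic acid

Counting along the main chain through the –COOH group gives 6 carbons: the parent is hexane.
The highest-priority functional group is a carboxylic acid (terminal –COOH), so the name ends in -oic acid.
Choose the numbering such that the carboxylic acid carbon is C-1 by definition.
That gives a bromo group at C-5; a fluoro group at C-5.
Prefixes are listed alphabetically: bromo, fluoro.
Assembling the pieces gives 5-bromo-5-fluorohexanoic acid.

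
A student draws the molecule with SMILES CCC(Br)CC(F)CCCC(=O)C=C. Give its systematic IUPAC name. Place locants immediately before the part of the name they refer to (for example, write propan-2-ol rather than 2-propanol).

Counting along the main chain through the carbonyl and the multiple bond gives 11 carbons: the parent is undecane.
The highest-priority functional group is a ketone (C=O on an internal carbon), so the name ends in -one.
The chain contains a C=C double bond, so the unsaturation ending is -ene.
The numbering direction is chosen so that numbering from this end puts the carbonyl group at C-3 rather than C-9.
That gives the carbonyl at C-3; the double bond between C-1 and C-2; a bromo group at C-9; a fluoro group at C-7.
Prefixes are listed alphabetically: bromo, fluoro.
The name is 9-bromo-7-fluoroundec-1-en-3-one.

9-bromo-7-fluoroundec-1-en-3-one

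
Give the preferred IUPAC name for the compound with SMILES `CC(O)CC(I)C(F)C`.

5-fluoro-4-iodohexan-2-ol

Counting along the main chain through the –OH group gives 6 carbons: the parent is hexane.
The highest-priority functional group is an alcohol (–OH), so the name ends in -ol.
The numbering direction is chosen so that numbering from this end puts the hydroxyl group at C-2 rather than C-5.
With this numbering: the hydroxyl at C-2; a fluoro group at C-5; an iodo group at C-4.
Prefixes are listed alphabetically: fluoro, iodo.
Putting it together: 5-fluoro-4-iodohexan-2-ol.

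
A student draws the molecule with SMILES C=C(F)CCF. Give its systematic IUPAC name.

The longest carbon chain that includes the multiple bond has 4 carbons, so the parent hydride is butane.
There is one C=C double bond, indicated by the ending -ene.
The numbering direction is chosen so that numbering from this end puts the double bond at C-1 rather than C-3.
This places the double bond between C-1 and C-2; fluoro groups at C-2 and C-4.
The name is 2,4-difluorobut-1-ene.

2,4-difluorobut-1-ene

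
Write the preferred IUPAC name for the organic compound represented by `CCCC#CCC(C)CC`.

The longest carbon chain that includes the multiple bond has 9 carbons, so the parent hydride is nonane.
There is one C≡C triple bond, indicated by the ending -yne.
The numbering direction is chosen so that numbering from this end puts the triple bond at C-4 rather than C-5.
This places the triple bond between C-4 and C-5; a methyl group at C-7.
The name is 7-methylnon-4-yne.

7-methylnon-4-yne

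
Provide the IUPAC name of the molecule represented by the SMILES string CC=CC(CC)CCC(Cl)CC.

7-chloro-4-ethylnon-2-ene

The longest carbon chain that includes the multiple bond has 9 carbons, so the parent hydride is nonane.
A C=C double bond in the chain gives the infix -ene-.
Number the chain so that numbering from this end puts the double bond at C-2 rather than C-7.
That gives the double bond between C-2 and C-3; a chloro group at C-7; an ethyl group at C-4.
The substituents are ordered alphabetically, ignoring any di-/tri- multipliers.
Assembling the pieces gives 7-chloro-4-ethylnon-2-ene.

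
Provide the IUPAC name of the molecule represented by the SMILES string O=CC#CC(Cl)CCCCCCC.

4-chloroundec-2-ynal

Counting along the main chain through the –CHO group and the multiple bond gives 11 carbons: the parent is undecane.
An aldehyde (terminal –CHO) is the principal characteristic group, giving the suffix -al.
There is one C≡C triple bond, indicated by the ending -yne.
Choose the numbering such that the aldehyde carbon is C-1 by definition.
With this numbering: the triple bond between C-2 and C-3; a chloro group at C-4.
The name is 4-chloroundec-2-ynal.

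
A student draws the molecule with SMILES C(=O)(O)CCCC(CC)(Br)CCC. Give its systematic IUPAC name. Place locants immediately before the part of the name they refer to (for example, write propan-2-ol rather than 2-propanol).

5-bromo-5-ethyloctanoic acid

The longest carbon chain that includes the –COOH group has 8 carbons, so the parent hydride is octane.
A carboxylic acid (terminal –COOH) is the principal characteristic group, giving the suffix -oic acid.
Number the chain so that the carboxylic acid carbon is C-1 by definition.
With this numbering: a bromo group at C-5; an ethyl group at C-5.
Prefixes are listed alphabetically: bromo, ethyl.
Putting it together: 5-bromo-5-ethyloctanoic acid.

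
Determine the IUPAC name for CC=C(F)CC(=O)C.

The longest carbon chain that includes the carbonyl and the multiple bond has 6 carbons, so the parent hydride is hexane.
The principal characteristic group is a ketone (C=O on an internal carbon), named with the suffix -one.
There is one C=C double bond, indicated by the ending -ene.
Choose the numbering such that numbering from this end puts the carbonyl group at C-2 rather than C-5.
This places the carbonyl at C-2; the double bond between C-4 and C-5; a fluoro group at C-4.
Putting it together: 4-fluorohex-4-en-2-one.

4-fluorohex-4-en-2-one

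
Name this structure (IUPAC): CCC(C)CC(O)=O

3-methylpentanoic acid

The longest carbon chain that includes the –COOH group has 5 carbons, so the parent hydride is pentane.
The principal characteristic group is a carboxylic acid (terminal –COOH), named with the suffix -oic acid.
The numbering direction is chosen so that the carboxylic acid carbon is C-1 by definition.
That gives a methyl group at C-3.
The name is 3-methylpentanoic acid.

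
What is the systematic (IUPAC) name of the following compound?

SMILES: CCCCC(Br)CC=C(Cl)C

Counting along the main chain through the multiple bond gives 9 carbons: the parent is nonane.
There is one C=C double bond, indicated by the ending -ene.
Choose the numbering such that numbering from this end puts the double bond at C-2 rather than C-7.
With this numbering: the double bond between C-2 and C-3; a bromo group at C-5; a chloro group at C-2.
Substituent prefixes are cited in alphabetical order (multiplying prefixes like di-/tri- are ignored for ordering).
The name is 5-bromo-2-chloronon-2-ene.

5-bromo-2-chloronon-2-ene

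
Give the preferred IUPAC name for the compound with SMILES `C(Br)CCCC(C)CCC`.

1-bromo-5-methyloctane

The parent chain contains 8 carbons (octane).
Choose the numbering such that the substituent locant set {1,5} is lower than {4,8} at the first point of difference.
With this numbering: a bromo group at C-1; a methyl group at C-5.
Substituent prefixes are cited in alphabetical order (multiplying prefixes like di-/tri- are ignored for ordering).
The name is 1-bromo-5-methyloctane.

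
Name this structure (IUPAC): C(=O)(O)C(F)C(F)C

2,3-difluorobutanoic acid

The longest chain bearing the –COOH group is 4 carbons long (butane).
The highest-priority functional group is a carboxylic acid (terminal –COOH), so the name ends in -oic acid.
Choose the numbering such that the carboxylic acid carbon is C-1 by definition.
That gives fluoro groups at C-2 and C-3.
Putting it together: 2,3-difluorobutanoic acid.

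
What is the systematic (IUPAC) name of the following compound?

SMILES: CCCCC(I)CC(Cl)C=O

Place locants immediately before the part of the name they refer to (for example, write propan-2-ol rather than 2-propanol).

2-chloro-4-iodooctanal

Counting along the main chain through the –CHO group gives 8 carbons: the parent is octane.
The principal characteristic group is an aldehyde (terminal –CHO), named with the suffix -al.
Number the chain so that the aldehyde carbon is C-1 by definition.
With this numbering: a chloro group at C-2; an iodo group at C-4.
Prefixes are listed alphabetically: chloro, iodo.
The name is 2-chloro-4-iodooctanal.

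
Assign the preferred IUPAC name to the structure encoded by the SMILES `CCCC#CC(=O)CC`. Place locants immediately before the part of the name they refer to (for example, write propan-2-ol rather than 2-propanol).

The longest carbon chain that includes the carbonyl and the multiple bond has 8 carbons, so the parent hydride is octane.
The highest-priority functional group is a ketone (C=O on an internal carbon), so the name ends in -one.
The chain contains a C≡C triple bond, so the unsaturation ending is -yne.
Number the chain so that numbering from this end puts the carbonyl group at C-3 rather than C-6.
This places the carbonyl at C-3; the triple bond between C-4 and C-5.
Assembling the pieces gives oct-4-yn-3-one.

oct-4-yn-3-one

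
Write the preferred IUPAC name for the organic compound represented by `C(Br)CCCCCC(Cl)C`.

1-bromo-7-chlorooctane

The parent chain contains 8 carbons (octane).
Choose the numbering such that the substituent locant set {1,7} is lower than {2,8} at the first point of difference.
With this numbering: a bromo group at C-1; a chloro group at C-7.
The substituents are ordered alphabetically, ignoring any di-/tri- multipliers.
Assembling the pieces gives 1-bromo-7-chlorooctane.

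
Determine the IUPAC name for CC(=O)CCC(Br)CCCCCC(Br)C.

5,11-dibromododecan-2-one

The longest carbon chain that includes the carbonyl has 12 carbons, so the parent hydride is dodecane.
The principal characteristic group is a ketone (C=O on an internal carbon), named with the suffix -one.
The numbering direction is chosen so that numbering from this end puts the carbonyl group at C-2 rather than C-11.
This places the carbonyl at C-2; bromo groups at C-5 and C-11.
Assembling the pieces gives 5,11-dibromododecan-2-one.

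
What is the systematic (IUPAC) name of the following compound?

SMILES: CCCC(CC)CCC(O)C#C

6-ethylnon-1-yn-3-ol

The longest carbon chain that includes the –OH group and the multiple bond has 9 carbons, so the parent hydride is nonane.
An alcohol (–OH) is the principal characteristic group, giving the suffix -ol.
A C≡C triple bond in the chain gives the infix -yne-.
Choose the numbering such that numbering from this end puts the hydroxyl group at C-3 rather than C-7.
This places the hydroxyl at C-3; the triple bond between C-1 and C-2; an ethyl group at C-6.
Assembling the pieces gives 6-ethylnon-1-yn-3-ol.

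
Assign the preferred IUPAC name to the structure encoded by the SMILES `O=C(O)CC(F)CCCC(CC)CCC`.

7-ethyl-3-fluorodecanoic acid

The longest carbon chain that includes the –COOH group has 10 carbons, so the parent hydride is decane.
The principal characteristic group is a carboxylic acid (terminal –COOH), named with the suffix -oic acid.
Number the chain so that the carboxylic acid carbon is C-1 by definition.
With this numbering: an ethyl group at C-7; a fluoro group at C-3.
Substituent prefixes are cited in alphabetical order (multiplying prefixes like di-/tri- are ignored for ordering).
Putting it together: 7-ethyl-3-fluorodecanoic acid.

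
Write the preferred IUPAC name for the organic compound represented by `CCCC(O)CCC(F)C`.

The longest chain bearing the –OH group is 8 carbons long (octane).
The highest-priority functional group is an alcohol (–OH), so the name ends in -ol.
Number the chain so that numbering from this end puts the hydroxyl group at C-4 rather than C-5.
With this numbering: the hydroxyl at C-4; a fluoro group at C-7.
The name is 7-fluorooctan-4-ol.

7-fluorooctan-4-ol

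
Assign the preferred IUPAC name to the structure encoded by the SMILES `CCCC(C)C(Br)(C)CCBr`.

The parent chain contains 7 carbons (heptane).
The numbering direction is chosen so that the substituent locant set {1,3,3,4} is lower than {4,5,5,7} at the first point of difference.
That gives bromo groups at C-1 and C-3; methyl groups at C-3 and C-4.
The substituents are ordered alphabetically, ignoring any di-/tri- multipliers.
Putting it together: 1,3-dibromo-3,4-dimethylheptane.

1,3-dibromo-3,4-dimethylheptane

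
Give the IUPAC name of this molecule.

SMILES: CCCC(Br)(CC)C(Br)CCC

4,5-dibromo-4-ethyloctane

The longest carbon chain is 8 atoms: the parent is octane.
Number the chain so that the substituent locant set {4,4,5} is lower than {4,5,5} at the first point of difference.
This places bromo groups at C-4 and C-5; an ethyl group at C-4.
Substituent prefixes are cited in alphabetical order (multiplying prefixes like di-/tri- are ignored for ordering).
Putting it together: 4,5-dibromo-4-ethyloctane.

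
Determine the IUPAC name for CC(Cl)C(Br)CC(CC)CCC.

3-bromo-2-chloro-5-ethyloctane

The longest continuous carbon chain has 8 atoms, so the parent hydride is octane.
Choose the numbering such that the substituent locant set {2,3,5} is lower than {4,6,7} at the first point of difference.
With this numbering: a bromo group at C-3; a chloro group at C-2; an ethyl group at C-5.
Prefixes are listed alphabetically: bromo, chloro, ethyl.
Putting it together: 3-bromo-2-chloro-5-ethyloctane.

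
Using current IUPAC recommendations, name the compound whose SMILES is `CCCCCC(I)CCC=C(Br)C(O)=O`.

The longest chain bearing the –COOH group and the multiple bond is 11 carbons long (undecane).
The principal characteristic group is a carboxylic acid (terminal –COOH), named with the suffix -oic acid.
A C=C double bond in the chain gives the infix -ene-.
Choose the numbering such that the carboxylic acid carbon is C-1 by definition.
With this numbering: the double bond between C-2 and C-3; a bromo group at C-2; an iodo group at C-6.
Substituent prefixes are cited in alphabetical order (multiplying prefixes like di-/tri- are ignored for ordering).
The name is 2-bromo-6-iodoundec-2-enoic acid.

2-bromo-6-iodoundec-2-enoic acid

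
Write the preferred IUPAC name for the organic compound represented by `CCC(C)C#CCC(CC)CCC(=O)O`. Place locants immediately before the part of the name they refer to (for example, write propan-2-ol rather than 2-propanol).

4-ethyl-8-methyldec-6-ynoic acid

Counting along the main chain through the –COOH group and the multiple bond gives 10 carbons: the parent is decane.
A carboxylic acid (terminal –COOH) is the principal characteristic group, giving the suffix -oic acid.
There is one C≡C triple bond, indicated by the ending -yne.
The numbering direction is chosen so that the carboxylic acid carbon is C-1 by definition.
This places the triple bond between C-6 and C-7; an ethyl group at C-4; a methyl group at C-8.
Prefixes are listed alphabetically: ethyl, methyl.
The name is 4-ethyl-8-methyldec-6-ynoic acid.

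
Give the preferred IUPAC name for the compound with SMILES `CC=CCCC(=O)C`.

hept-5-en-2-one

Counting along the main chain through the carbonyl and the multiple bond gives 7 carbons: the parent is heptane.
A ketone (C=O on an internal carbon) is the principal characteristic group, giving the suffix -one.
A C=C double bond in the chain gives the infix -ene-.
Number the chain so that numbering from this end puts the carbonyl group at C-2 rather than C-6.
With this numbering: the carbonyl at C-2; the double bond between C-5 and C-6.
The name is hept-5-en-2-one.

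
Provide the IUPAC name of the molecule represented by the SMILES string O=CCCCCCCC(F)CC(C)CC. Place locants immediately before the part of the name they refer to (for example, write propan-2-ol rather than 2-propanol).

The longest chain bearing the –CHO group is 12 carbons long (dodecane).
The principal characteristic group is an aldehyde (terminal –CHO), named with the suffix -al.
Choose the numbering such that the aldehyde carbon is C-1 by definition.
This places a fluoro group at C-8; a methyl group at C-10.
Substituent prefixes are cited in alphabetical order (multiplying prefixes like di-/tri- are ignored for ordering).
The name is 8-fluoro-10-methyldodecanal.

8-fluoro-10-methyldodecanal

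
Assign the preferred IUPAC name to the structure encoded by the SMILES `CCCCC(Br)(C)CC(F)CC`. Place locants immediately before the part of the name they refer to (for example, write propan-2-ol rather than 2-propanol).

5-bromo-3-fluoro-5-methylnonane

The parent chain contains 9 carbons (nonane).
The numbering direction is chosen so that the substituent locant set {3,5,5} is lower than {5,5,7} at the first point of difference.
This places a bromo group at C-5; a fluoro group at C-3; a methyl group at C-5.
The substituents are ordered alphabetically, ignoring any di-/tri- multipliers.
Putting it together: 5-bromo-3-fluoro-5-methylnonane.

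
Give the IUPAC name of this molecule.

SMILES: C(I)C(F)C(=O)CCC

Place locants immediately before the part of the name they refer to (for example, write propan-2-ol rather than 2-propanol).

The longest carbon chain that includes the carbonyl has 6 carbons, so the parent hydride is hexane.
The highest-priority functional group is a ketone (C=O on an internal carbon), so the name ends in -one.
Number the chain so that numbering from this end puts the carbonyl group at C-3 rather than C-4.
This places the carbonyl at C-3; a fluoro group at C-2; an iodo group at C-1.
The substituents are ordered alphabetically, ignoring any di-/tri- multipliers.
Putting it together: 2-fluoro-1-iodohexan-3-one.

2-fluoro-1-iodohexan-3-one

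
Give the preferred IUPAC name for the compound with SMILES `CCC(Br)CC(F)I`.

The longest carbon chain is 5 atoms: the parent is pentane.
Number the chain so that the substituent locant set {1,1,3} is lower than {3,5,5} at the first point of difference.
That gives a bromo group at C-3; a fluoro group at C-1; an iodo group at C-1.
Substituent prefixes are cited in alphabetical order (multiplying prefixes like di-/tri- are ignored for ordering).
Assembling the pieces gives 3-bromo-1-fluoro-1-iodopentane.

3-bromo-1-fluoro-1-iodopentane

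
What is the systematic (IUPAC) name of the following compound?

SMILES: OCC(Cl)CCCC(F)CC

2-chloro-6-fluorooctan-1-ol

The longest carbon chain that includes the –OH group has 8 carbons, so the parent hydride is octane.
The highest-priority functional group is an alcohol (–OH), so the name ends in -ol.
Choose the numbering such that numbering from this end puts the hydroxyl group at C-1 rather than C-8.
With this numbering: the hydroxyl at C-1; a chloro group at C-2; a fluoro group at C-6.
Prefixes are listed alphabetically: chloro, fluoro.
Putting it together: 2-chloro-6-fluorooctan-1-ol.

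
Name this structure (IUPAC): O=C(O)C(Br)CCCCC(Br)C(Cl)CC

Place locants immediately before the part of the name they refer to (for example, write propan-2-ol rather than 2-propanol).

2,7-dibromo-8-chlorodecanoic acid

Counting along the main chain through the –COOH group gives 10 carbons: the parent is decane.
The highest-priority functional group is a carboxylic acid (terminal –COOH), so the name ends in -oic acid.
The numbering direction is chosen so that the carboxylic acid carbon is C-1 by definition.
This places bromo groups at C-2 and C-7; a chloro group at C-8.
Substituent prefixes are cited in alphabetical order (multiplying prefixes like di-/tri- are ignored for ordering).
Putting it together: 2,7-dibromo-8-chlorodecanoic acid.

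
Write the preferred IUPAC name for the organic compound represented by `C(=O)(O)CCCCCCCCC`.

decanoic acid

Counting along the main chain through the –COOH group gives 10 carbons: the parent is decane.
The highest-priority functional group is a carboxylic acid (terminal –COOH), so the name ends in -oic acid.
The numbering direction is chosen so that the carboxylic acid carbon is C-1 by definition.
Putting it together: decanoic acid.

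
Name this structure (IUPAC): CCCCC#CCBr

The longest carbon chain that includes the multiple bond has 7 carbons, so the parent hydride is heptane.
The chain contains a C≡C triple bond, so the unsaturation ending is -yne.
Choose the numbering such that numbering from this end puts the triple bond at C-2 rather than C-5.
With this numbering: the triple bond between C-2 and C-3; a bromo group at C-1.
The name is 1-bromohept-2-yne.

1-bromohept-2-yne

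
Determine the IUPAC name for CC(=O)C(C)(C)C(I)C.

4-iodo-3,3-dimethylpentan-2-one

The longest carbon chain that includes the carbonyl has 5 carbons, so the parent hydride is pentane.
The principal characteristic group is a ketone (C=O on an internal carbon), named with the suffix -one.
Number the chain so that numbering from this end puts the carbonyl group at C-2 rather than C-4.
This places the carbonyl at C-2; an iodo group at C-4; two methyl groups at C-3.
Substituent prefixes are cited in alphabetical order (multiplying prefixes like di-/tri- are ignored for ordering).
The name is 4-iodo-3,3-dimethylpentan-2-one.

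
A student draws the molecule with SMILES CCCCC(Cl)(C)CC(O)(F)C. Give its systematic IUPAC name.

4-chloro-2-fluoro-4-methyloctan-2-ol

The longest carbon chain that includes the –OH group has 8 carbons, so the parent hydride is octane.
An alcohol (–OH) is the principal characteristic group, giving the suffix -ol.
Choose the numbering such that numbering from this end puts the hydroxyl group at C-2 rather than C-7.
With this numbering: the hydroxyl at C-2; a chloro group at C-4; a fluoro group at C-2; a methyl group at C-4.
Prefixes are listed alphabetically: chloro, fluoro, methyl.
Assembling the pieces gives 4-chloro-2-fluoro-4-methyloctan-2-ol.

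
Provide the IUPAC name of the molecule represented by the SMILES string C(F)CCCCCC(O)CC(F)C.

2,10-difluorodecan-4-ol

The longest carbon chain that includes the –OH group has 10 carbons, so the parent hydride is decane.
The principal characteristic group is an alcohol (–OH), named with the suffix -ol.
Number the chain so that numbering from this end puts the hydroxyl group at C-4 rather than C-7.
That gives the hydroxyl at C-4; fluoro groups at C-2 and C-10.
The name is 2,10-difluorodecan-4-ol.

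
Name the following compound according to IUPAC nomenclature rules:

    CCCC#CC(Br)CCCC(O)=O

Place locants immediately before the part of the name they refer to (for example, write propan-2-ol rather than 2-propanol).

5-bromodec-6-ynoic acid

The longest chain bearing the –COOH group and the multiple bond is 10 carbons long (decane).
A carboxylic acid (terminal –COOH) is the principal characteristic group, giving the suffix -oic acid.
The chain contains a C≡C triple bond, so the unsaturation ending is -yne.
The numbering direction is chosen so that the carboxylic acid carbon is C-1 by definition.
That gives the triple bond between C-6 and C-7; a bromo group at C-5.
Putting it together: 5-bromodec-6-ynoic acid.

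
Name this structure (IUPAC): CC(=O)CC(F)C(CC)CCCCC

5-ethyl-4-fluorodecan-2-one

The longest chain bearing the carbonyl is 10 carbons long (decane).
The principal characteristic group is a ketone (C=O on an internal carbon), named with the suffix -one.
The numbering direction is chosen so that numbering from this end puts the carbonyl group at C-2 rather than C-9.
That gives the carbonyl at C-2; an ethyl group at C-5; a fluoro group at C-4.
The substituents are ordered alphabetically, ignoring any di-/tri- multipliers.
Putting it together: 5-ethyl-4-fluorodecan-2-one.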